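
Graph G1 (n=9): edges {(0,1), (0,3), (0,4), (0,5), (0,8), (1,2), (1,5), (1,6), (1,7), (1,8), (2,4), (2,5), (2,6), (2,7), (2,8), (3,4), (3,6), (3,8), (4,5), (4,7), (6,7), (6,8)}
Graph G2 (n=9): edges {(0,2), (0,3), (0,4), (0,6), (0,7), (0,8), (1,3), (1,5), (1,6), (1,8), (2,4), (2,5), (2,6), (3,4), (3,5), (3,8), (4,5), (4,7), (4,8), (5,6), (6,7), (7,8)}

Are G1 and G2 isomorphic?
Yes, isomorphic

The graphs are isomorphic.
One valid mapping φ: V(G1) → V(G2): 0→5, 1→4, 2→0, 3→1, 4→6, 5→2, 6→8, 7→7, 8→3

Verify φ preserves adjacency — for each edge of G1, its image is an edge of G2:
  (0,1) → (φ(0),φ(1)) = (4,5) ∈ E(G2) ✓
  (0,3) → (φ(0),φ(3)) = (1,5) ∈ E(G2) ✓
  (0,4) → (φ(0),φ(4)) = (5,6) ∈ E(G2) ✓
  (0,5) → (φ(0),φ(5)) = (2,5) ∈ E(G2) ✓
  (0,8) → (φ(0),φ(8)) = (3,5) ∈ E(G2) ✓
  (1,2) → (φ(1),φ(2)) = (0,4) ∈ E(G2) ✓
  (1,5) → (φ(1),φ(5)) = (2,4) ∈ E(G2) ✓
  (1,6) → (φ(1),φ(6)) = (4,8) ∈ E(G2) ✓
  (1,7) → (φ(1),φ(7)) = (4,7) ∈ E(G2) ✓
  (1,8) → (φ(1),φ(8)) = (3,4) ∈ E(G2) ✓
  (2,4) → (φ(2),φ(4)) = (0,6) ∈ E(G2) ✓
  (2,5) → (φ(2),φ(5)) = (0,2) ∈ E(G2) ✓
  (2,6) → (φ(2),φ(6)) = (0,8) ∈ E(G2) ✓
  (2,7) → (φ(2),φ(7)) = (0,7) ∈ E(G2) ✓
  (2,8) → (φ(2),φ(8)) = (0,3) ∈ E(G2) ✓
  (3,4) → (φ(3),φ(4)) = (1,6) ∈ E(G2) ✓
  (3,6) → (φ(3),φ(6)) = (1,8) ∈ E(G2) ✓
  (3,8) → (φ(3),φ(8)) = (1,3) ∈ E(G2) ✓
  (4,5) → (φ(4),φ(5)) = (2,6) ∈ E(G2) ✓
  (4,7) → (φ(4),φ(7)) = (6,7) ∈ E(G2) ✓
  (6,7) → (φ(6),φ(7)) = (7,8) ∈ E(G2) ✓
  (6,8) → (φ(6),φ(8)) = (3,8) ∈ E(G2) ✓
All 22 edges of G1 map to edges of G2, and |E(G1)| = |E(G2)| = 22, so φ is a bijection on edges as well as vertices. Hence G1 ≅ G2.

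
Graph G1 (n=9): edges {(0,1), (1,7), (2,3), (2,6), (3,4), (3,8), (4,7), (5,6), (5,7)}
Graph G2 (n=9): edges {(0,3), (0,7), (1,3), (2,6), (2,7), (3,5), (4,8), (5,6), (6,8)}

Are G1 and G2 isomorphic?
Yes, isomorphic

The graphs are isomorphic.
One valid mapping φ: V(G1) → V(G2): 0→4, 1→8, 2→0, 3→3, 4→5, 5→2, 6→7, 7→6, 8→1

Verify φ preserves adjacency — for each edge of G1, its image is an edge of G2:
  (0,1) → (φ(0),φ(1)) = (4,8) ∈ E(G2) ✓
  (1,7) → (φ(1),φ(7)) = (6,8) ∈ E(G2) ✓
  (2,3) → (φ(2),φ(3)) = (0,3) ∈ E(G2) ✓
  (2,6) → (φ(2),φ(6)) = (0,7) ∈ E(G2) ✓
  (3,4) → (φ(3),φ(4)) = (3,5) ∈ E(G2) ✓
  (3,8) → (φ(3),φ(8)) = (1,3) ∈ E(G2) ✓
  (4,7) → (φ(4),φ(7)) = (5,6) ∈ E(G2) ✓
  (5,6) → (φ(5),φ(6)) = (2,7) ∈ E(G2) ✓
  (5,7) → (φ(5),φ(7)) = (2,6) ∈ E(G2) ✓
All 9 edges of G1 map to edges of G2, and |E(G1)| = |E(G2)| = 9, so φ is a bijection on edges as well as vertices. Hence G1 ≅ G2.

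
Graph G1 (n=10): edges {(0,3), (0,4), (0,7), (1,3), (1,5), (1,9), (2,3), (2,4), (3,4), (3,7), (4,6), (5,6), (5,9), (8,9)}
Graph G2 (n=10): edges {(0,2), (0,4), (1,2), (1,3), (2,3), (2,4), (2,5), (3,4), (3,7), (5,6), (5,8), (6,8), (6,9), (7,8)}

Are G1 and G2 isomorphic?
Yes, isomorphic

The graphs are isomorphic.
One valid mapping φ: V(G1) → V(G2): 0→4, 1→5, 2→1, 3→2, 4→3, 5→8, 6→7, 7→0, 8→9, 9→6

Verify φ preserves adjacency — for each edge of G1, its image is an edge of G2:
  (0,3) → (φ(0),φ(3)) = (2,4) ∈ E(G2) ✓
  (0,4) → (φ(0),φ(4)) = (3,4) ∈ E(G2) ✓
  (0,7) → (φ(0),φ(7)) = (0,4) ∈ E(G2) ✓
  (1,3) → (φ(1),φ(3)) = (2,5) ∈ E(G2) ✓
  (1,5) → (φ(1),φ(5)) = (5,8) ∈ E(G2) ✓
  (1,9) → (φ(1),φ(9)) = (5,6) ∈ E(G2) ✓
  (2,3) → (φ(2),φ(3)) = (1,2) ∈ E(G2) ✓
  (2,4) → (φ(2),φ(4)) = (1,3) ∈ E(G2) ✓
  (3,4) → (φ(3),φ(4)) = (2,3) ∈ E(G2) ✓
  (3,7) → (φ(3),φ(7)) = (0,2) ∈ E(G2) ✓
  (4,6) → (φ(4),φ(6)) = (3,7) ∈ E(G2) ✓
  (5,6) → (φ(5),φ(6)) = (7,8) ∈ E(G2) ✓
  (5,9) → (φ(5),φ(9)) = (6,8) ∈ E(G2) ✓
  (8,9) → (φ(8),φ(9)) = (6,9) ∈ E(G2) ✓
All 14 edges of G1 map to edges of G2, and |E(G1)| = |E(G2)| = 14, so φ is a bijection on edges as well as vertices. Hence G1 ≅ G2.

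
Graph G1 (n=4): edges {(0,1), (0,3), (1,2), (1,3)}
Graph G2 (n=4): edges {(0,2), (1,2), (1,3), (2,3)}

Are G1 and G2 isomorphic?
Yes, isomorphic

The graphs are isomorphic.
One valid mapping φ: V(G1) → V(G2): 0→1, 1→2, 2→0, 3→3

Verify φ preserves adjacency — for each edge of G1, its image is an edge of G2:
  (0,1) → (φ(0),φ(1)) = (1,2) ∈ E(G2) ✓
  (0,3) → (φ(0),φ(3)) = (1,3) ∈ E(G2) ✓
  (1,2) → (φ(1),φ(2)) = (0,2) ∈ E(G2) ✓
  (1,3) → (φ(1),φ(3)) = (2,3) ∈ E(G2) ✓
All 4 edges of G1 map to edges of G2, and |E(G1)| = |E(G2)| = 4, so φ is a bijection on edges as well as vertices. Hence G1 ≅ G2.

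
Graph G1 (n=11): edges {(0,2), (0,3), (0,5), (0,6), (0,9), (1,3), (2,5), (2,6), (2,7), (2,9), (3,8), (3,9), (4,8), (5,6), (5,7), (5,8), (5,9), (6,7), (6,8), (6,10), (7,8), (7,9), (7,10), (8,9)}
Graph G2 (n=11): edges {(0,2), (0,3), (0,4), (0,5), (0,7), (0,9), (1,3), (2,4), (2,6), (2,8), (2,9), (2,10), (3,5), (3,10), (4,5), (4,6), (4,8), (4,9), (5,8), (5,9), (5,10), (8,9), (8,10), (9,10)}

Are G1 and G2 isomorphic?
Yes, isomorphic

The graphs are isomorphic.
One valid mapping φ: V(G1) → V(G2): 0→10, 1→1, 2→8, 3→3, 4→7, 5→9, 6→2, 7→4, 8→0, 9→5, 10→6

Verify φ preserves adjacency — for each edge of G1, its image is an edge of G2:
  (0,2) → (φ(0),φ(2)) = (8,10) ∈ E(G2) ✓
  (0,3) → (φ(0),φ(3)) = (3,10) ∈ E(G2) ✓
  (0,5) → (φ(0),φ(5)) = (9,10) ∈ E(G2) ✓
  (0,6) → (φ(0),φ(6)) = (2,10) ∈ E(G2) ✓
  (0,9) → (φ(0),φ(9)) = (5,10) ∈ E(G2) ✓
  (1,3) → (φ(1),φ(3)) = (1,3) ∈ E(G2) ✓
  (2,5) → (φ(2),φ(5)) = (8,9) ∈ E(G2) ✓
  (2,6) → (φ(2),φ(6)) = (2,8) ∈ E(G2) ✓
  (2,7) → (φ(2),φ(7)) = (4,8) ∈ E(G2) ✓
  (2,9) → (φ(2),φ(9)) = (5,8) ∈ E(G2) ✓
  (3,8) → (φ(3),φ(8)) = (0,3) ∈ E(G2) ✓
  (3,9) → (φ(3),φ(9)) = (3,5) ∈ E(G2) ✓
  (4,8) → (φ(4),φ(8)) = (0,7) ∈ E(G2) ✓
  (5,6) → (φ(5),φ(6)) = (2,9) ∈ E(G2) ✓
  (5,7) → (φ(5),φ(7)) = (4,9) ∈ E(G2) ✓
  (5,8) → (φ(5),φ(8)) = (0,9) ∈ E(G2) ✓
  (5,9) → (φ(5),φ(9)) = (5,9) ∈ E(G2) ✓
  (6,7) → (φ(6),φ(7)) = (2,4) ∈ E(G2) ✓
  (6,8) → (φ(6),φ(8)) = (0,2) ∈ E(G2) ✓
  (6,10) → (φ(6),φ(10)) = (2,6) ∈ E(G2) ✓
  (7,8) → (φ(7),φ(8)) = (0,4) ∈ E(G2) ✓
  (7,9) → (φ(7),φ(9)) = (4,5) ∈ E(G2) ✓
  (7,10) → (φ(7),φ(10)) = (4,6) ∈ E(G2) ✓
  (8,9) → (φ(8),φ(9)) = (0,5) ∈ E(G2) ✓
All 24 edges of G1 map to edges of G2, and |E(G1)| = |E(G2)| = 24, so φ is a bijection on edges as well as vertices. Hence G1 ≅ G2.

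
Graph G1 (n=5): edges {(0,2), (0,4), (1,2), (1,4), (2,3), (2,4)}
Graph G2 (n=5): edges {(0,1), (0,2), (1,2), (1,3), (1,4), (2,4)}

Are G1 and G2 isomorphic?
Yes, isomorphic

The graphs are isomorphic.
One valid mapping φ: V(G1) → V(G2): 0→4, 1→0, 2→1, 3→3, 4→2

Verify φ preserves adjacency — for each edge of G1, its image is an edge of G2:
  (0,2) → (φ(0),φ(2)) = (1,4) ∈ E(G2) ✓
  (0,4) → (φ(0),φ(4)) = (2,4) ∈ E(G2) ✓
  (1,2) → (φ(1),φ(2)) = (0,1) ∈ E(G2) ✓
  (1,4) → (φ(1),φ(4)) = (0,2) ∈ E(G2) ✓
  (2,3) → (φ(2),φ(3)) = (1,3) ∈ E(G2) ✓
  (2,4) → (φ(2),φ(4)) = (1,2) ∈ E(G2) ✓
All 6 edges of G1 map to edges of G2, and |E(G1)| = |E(G2)| = 6, so φ is a bijection on edges as well as vertices. Hence G1 ≅ G2.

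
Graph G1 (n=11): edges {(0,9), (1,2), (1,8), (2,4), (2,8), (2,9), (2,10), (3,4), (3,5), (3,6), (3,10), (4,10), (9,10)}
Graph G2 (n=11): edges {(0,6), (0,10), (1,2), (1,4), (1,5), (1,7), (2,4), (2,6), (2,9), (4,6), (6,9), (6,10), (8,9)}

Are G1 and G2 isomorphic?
Yes, isomorphic

The graphs are isomorphic.
One valid mapping φ: V(G1) → V(G2): 0→8, 1→0, 2→6, 3→1, 4→4, 5→7, 6→5, 7→3, 8→10, 9→9, 10→2

Verify φ preserves adjacency — for each edge of G1, its image is an edge of G2:
  (0,9) → (φ(0),φ(9)) = (8,9) ∈ E(G2) ✓
  (1,2) → (φ(1),φ(2)) = (0,6) ∈ E(G2) ✓
  (1,8) → (φ(1),φ(8)) = (0,10) ∈ E(G2) ✓
  (2,4) → (φ(2),φ(4)) = (4,6) ∈ E(G2) ✓
  (2,8) → (φ(2),φ(8)) = (6,10) ∈ E(G2) ✓
  (2,9) → (φ(2),φ(9)) = (6,9) ∈ E(G2) ✓
  (2,10) → (φ(2),φ(10)) = (2,6) ∈ E(G2) ✓
  (3,4) → (φ(3),φ(4)) = (1,4) ∈ E(G2) ✓
  (3,5) → (φ(3),φ(5)) = (1,7) ∈ E(G2) ✓
  (3,6) → (φ(3),φ(6)) = (1,5) ∈ E(G2) ✓
  (3,10) → (φ(3),φ(10)) = (1,2) ∈ E(G2) ✓
  (4,10) → (φ(4),φ(10)) = (2,4) ∈ E(G2) ✓
  (9,10) → (φ(9),φ(10)) = (2,9) ∈ E(G2) ✓
All 13 edges of G1 map to edges of G2, and |E(G1)| = |E(G2)| = 13, so φ is a bijection on edges as well as vertices. Hence G1 ≅ G2.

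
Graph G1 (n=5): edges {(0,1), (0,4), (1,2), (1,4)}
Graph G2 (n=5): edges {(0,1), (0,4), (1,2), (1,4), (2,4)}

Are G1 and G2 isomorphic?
No, not isomorphic

The graphs are NOT isomorphic.

Counting edges: G1 has 4 edge(s); G2 has 5 edge(s).
Edge count is an isomorphism invariant (a bijection on vertices induces a bijection on edges), so differing edge counts rule out isomorphism.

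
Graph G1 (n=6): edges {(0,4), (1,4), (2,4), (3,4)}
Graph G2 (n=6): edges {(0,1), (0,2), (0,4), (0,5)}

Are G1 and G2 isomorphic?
Yes, isomorphic

The graphs are isomorphic.
One valid mapping φ: V(G1) → V(G2): 0→5, 1→2, 2→4, 3→1, 4→0, 5→3

Verify φ preserves adjacency — for each edge of G1, its image is an edge of G2:
  (0,4) → (φ(0),φ(4)) = (0,5) ∈ E(G2) ✓
  (1,4) → (φ(1),φ(4)) = (0,2) ∈ E(G2) ✓
  (2,4) → (φ(2),φ(4)) = (0,4) ∈ E(G2) ✓
  (3,4) → (φ(3),φ(4)) = (0,1) ∈ E(G2) ✓
All 4 edges of G1 map to edges of G2, and |E(G1)| = |E(G2)| = 4, so φ is a bijection on edges as well as vertices. Hence G1 ≅ G2.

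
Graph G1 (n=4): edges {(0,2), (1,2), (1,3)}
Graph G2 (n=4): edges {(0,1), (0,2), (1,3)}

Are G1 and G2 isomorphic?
Yes, isomorphic

The graphs are isomorphic.
One valid mapping φ: V(G1) → V(G2): 0→2, 1→1, 2→0, 3→3

Verify φ preserves adjacency — for each edge of G1, its image is an edge of G2:
  (0,2) → (φ(0),φ(2)) = (0,2) ∈ E(G2) ✓
  (1,2) → (φ(1),φ(2)) = (0,1) ∈ E(G2) ✓
  (1,3) → (φ(1),φ(3)) = (1,3) ∈ E(G2) ✓
All 3 edges of G1 map to edges of G2, and |E(G1)| = |E(G2)| = 3, so φ is a bijection on edges as well as vertices. Hence G1 ≅ G2.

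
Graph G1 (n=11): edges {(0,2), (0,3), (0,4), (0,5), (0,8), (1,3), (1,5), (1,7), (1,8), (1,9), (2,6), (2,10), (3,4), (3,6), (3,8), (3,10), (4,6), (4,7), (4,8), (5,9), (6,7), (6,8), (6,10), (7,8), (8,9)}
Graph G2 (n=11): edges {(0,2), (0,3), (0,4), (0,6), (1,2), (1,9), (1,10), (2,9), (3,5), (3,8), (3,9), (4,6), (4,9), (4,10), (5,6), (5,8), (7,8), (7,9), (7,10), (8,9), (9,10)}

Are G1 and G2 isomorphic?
No, not isomorphic

The graphs are NOT isomorphic.

Degrees in G1: deg(0)=5, deg(1)=5, deg(2)=3, deg(3)=6, deg(4)=5, deg(5)=3, deg(6)=6, deg(7)=4, deg(8)=7, deg(9)=3, deg(10)=3.
Sorted degree sequence of G1: [7, 6, 6, 5, 5, 5, 4, 3, 3, 3, 3].
Degrees in G2: deg(0)=4, deg(1)=3, deg(2)=3, deg(3)=4, deg(4)=4, deg(5)=3, deg(6)=3, deg(7)=3, deg(8)=4, deg(9)=7, deg(10)=4.
Sorted degree sequence of G2: [7, 4, 4, 4, 4, 4, 3, 3, 3, 3, 3].
The (sorted) degree sequence is an isomorphism invariant, so since G1 and G2 have different degree sequences they cannot be isomorphic.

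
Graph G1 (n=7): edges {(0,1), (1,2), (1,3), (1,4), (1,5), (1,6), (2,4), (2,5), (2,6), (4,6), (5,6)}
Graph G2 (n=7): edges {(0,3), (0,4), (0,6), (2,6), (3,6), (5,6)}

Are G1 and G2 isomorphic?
No, not isomorphic

The graphs are NOT isomorphic.

Connected components of G1: 1 component(s) with vertex sets [[0, 1, 2, 3, 4, 5, 6]], sizes [7].
Connected components of G2: 2 component(s) with vertex sets [[1], [0, 2, 3, 4, 5, 6]], sizes [1, 6].
The number of connected components (and the multiset of component sizes) is an isomorphism invariant — an isomorphism maps each component of G1 bijectively onto a component of G2. Since G1 has 1 component(s) and G2 has 2, they cannot be isomorphic.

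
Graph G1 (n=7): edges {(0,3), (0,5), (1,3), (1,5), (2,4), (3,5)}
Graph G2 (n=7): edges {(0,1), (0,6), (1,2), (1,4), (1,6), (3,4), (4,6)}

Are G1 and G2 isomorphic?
No, not isomorphic

The graphs are NOT isomorphic.

Degrees in G1: deg(0)=2, deg(1)=2, deg(2)=1, deg(3)=3, deg(4)=1, deg(5)=3, deg(6)=0.
Sorted degree sequence of G1: [3, 3, 2, 2, 1, 1, 0].
Degrees in G2: deg(0)=2, deg(1)=4, deg(2)=1, deg(3)=1, deg(4)=3, deg(5)=0, deg(6)=3.
Sorted degree sequence of G2: [4, 3, 3, 2, 1, 1, 0].
The (sorted) degree sequence is an isomorphism invariant, so since G1 and G2 have different degree sequences they cannot be isomorphic.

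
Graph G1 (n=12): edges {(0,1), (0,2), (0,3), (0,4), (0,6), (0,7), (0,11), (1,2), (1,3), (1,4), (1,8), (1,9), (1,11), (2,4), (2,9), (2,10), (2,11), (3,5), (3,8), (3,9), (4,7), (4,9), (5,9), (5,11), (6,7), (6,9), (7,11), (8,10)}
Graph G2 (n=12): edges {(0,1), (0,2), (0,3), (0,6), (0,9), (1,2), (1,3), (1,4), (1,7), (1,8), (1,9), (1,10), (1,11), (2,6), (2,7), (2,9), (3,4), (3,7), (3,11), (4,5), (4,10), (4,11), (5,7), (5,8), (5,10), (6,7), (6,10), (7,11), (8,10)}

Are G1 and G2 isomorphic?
No, not isomorphic

The graphs are NOT isomorphic.

Counting triangles (3-cliques): G1 has 17, G2 has 19.
Triangle count is an isomorphism invariant, so differing triangle counts rule out isomorphism.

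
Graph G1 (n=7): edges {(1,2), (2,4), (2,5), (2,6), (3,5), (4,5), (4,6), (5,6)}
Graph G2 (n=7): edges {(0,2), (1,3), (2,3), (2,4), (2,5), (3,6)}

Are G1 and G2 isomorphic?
No, not isomorphic

The graphs are NOT isomorphic.

Counting triangles (3-cliques): G1 has 4, G2 has 0.
Triangle count is an isomorphism invariant, so differing triangle counts rule out isomorphism.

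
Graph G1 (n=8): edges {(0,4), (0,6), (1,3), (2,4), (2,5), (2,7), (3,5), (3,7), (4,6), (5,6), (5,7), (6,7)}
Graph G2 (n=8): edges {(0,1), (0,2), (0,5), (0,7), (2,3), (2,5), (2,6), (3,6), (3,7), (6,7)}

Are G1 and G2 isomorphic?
No, not isomorphic

The graphs are NOT isomorphic.

Connected components of G1: 1 component(s) with vertex sets [[0, 1, 2, 3, 4, 5, 6, 7]], sizes [8].
Connected components of G2: 2 component(s) with vertex sets [[4], [0, 1, 2, 3, 5, 6, 7]], sizes [1, 7].
The number of connected components (and the multiset of component sizes) is an isomorphism invariant — an isomorphism maps each component of G1 bijectively onto a component of G2. Since G1 has 1 component(s) and G2 has 2, they cannot be isomorphic.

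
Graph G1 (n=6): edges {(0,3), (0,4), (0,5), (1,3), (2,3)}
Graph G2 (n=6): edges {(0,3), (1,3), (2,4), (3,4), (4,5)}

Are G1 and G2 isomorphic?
Yes, isomorphic

The graphs are isomorphic.
One valid mapping φ: V(G1) → V(G2): 0→4, 1→1, 2→0, 3→3, 4→5, 5→2

Verify φ preserves adjacency — for each edge of G1, its image is an edge of G2:
  (0,3) → (φ(0),φ(3)) = (3,4) ∈ E(G2) ✓
  (0,4) → (φ(0),φ(4)) = (4,5) ∈ E(G2) ✓
  (0,5) → (φ(0),φ(5)) = (2,4) ∈ E(G2) ✓
  (1,3) → (φ(1),φ(3)) = (1,3) ∈ E(G2) ✓
  (2,3) → (φ(2),φ(3)) = (0,3) ∈ E(G2) ✓
All 5 edges of G1 map to edges of G2, and |E(G1)| = |E(G2)| = 5, so φ is a bijection on edges as well as vertices. Hence G1 ≅ G2.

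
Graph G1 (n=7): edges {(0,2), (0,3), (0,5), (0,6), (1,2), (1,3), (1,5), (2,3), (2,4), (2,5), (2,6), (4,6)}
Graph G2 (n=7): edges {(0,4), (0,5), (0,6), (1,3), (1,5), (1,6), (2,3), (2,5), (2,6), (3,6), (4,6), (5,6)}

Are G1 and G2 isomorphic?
Yes, isomorphic

The graphs are isomorphic.
One valid mapping φ: V(G1) → V(G2): 0→5, 1→3, 2→6, 3→1, 4→4, 5→2, 6→0

Verify φ preserves adjacency — for each edge of G1, its image is an edge of G2:
  (0,2) → (φ(0),φ(2)) = (5,6) ∈ E(G2) ✓
  (0,3) → (φ(0),φ(3)) = (1,5) ∈ E(G2) ✓
  (0,5) → (φ(0),φ(5)) = (2,5) ∈ E(G2) ✓
  (0,6) → (φ(0),φ(6)) = (0,5) ∈ E(G2) ✓
  (1,2) → (φ(1),φ(2)) = (3,6) ∈ E(G2) ✓
  (1,3) → (φ(1),φ(3)) = (1,3) ∈ E(G2) ✓
  (1,5) → (φ(1),φ(5)) = (2,3) ∈ E(G2) ✓
  (2,3) → (φ(2),φ(3)) = (1,6) ∈ E(G2) ✓
  (2,4) → (φ(2),φ(4)) = (4,6) ∈ E(G2) ✓
  (2,5) → (φ(2),φ(5)) = (2,6) ∈ E(G2) ✓
  (2,6) → (φ(2),φ(6)) = (0,6) ∈ E(G2) ✓
  (4,6) → (φ(4),φ(6)) = (0,4) ∈ E(G2) ✓
All 12 edges of G1 map to edges of G2, and |E(G1)| = |E(G2)| = 12, so φ is a bijection on edges as well as vertices. Hence G1 ≅ G2.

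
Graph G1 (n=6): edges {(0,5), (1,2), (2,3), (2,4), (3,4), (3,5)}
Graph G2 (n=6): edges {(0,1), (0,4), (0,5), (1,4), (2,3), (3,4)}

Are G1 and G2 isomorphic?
Yes, isomorphic

The graphs are isomorphic.
One valid mapping φ: V(G1) → V(G2): 0→2, 1→5, 2→0, 3→4, 4→1, 5→3

Verify φ preserves adjacency — for each edge of G1, its image is an edge of G2:
  (0,5) → (φ(0),φ(5)) = (2,3) ∈ E(G2) ✓
  (1,2) → (φ(1),φ(2)) = (0,5) ∈ E(G2) ✓
  (2,3) → (φ(2),φ(3)) = (0,4) ∈ E(G2) ✓
  (2,4) → (φ(2),φ(4)) = (0,1) ∈ E(G2) ✓
  (3,4) → (φ(3),φ(4)) = (1,4) ∈ E(G2) ✓
  (3,5) → (φ(3),φ(5)) = (3,4) ∈ E(G2) ✓
All 6 edges of G1 map to edges of G2, and |E(G1)| = |E(G2)| = 6, so φ is a bijection on edges as well as vertices. Hence G1 ≅ G2.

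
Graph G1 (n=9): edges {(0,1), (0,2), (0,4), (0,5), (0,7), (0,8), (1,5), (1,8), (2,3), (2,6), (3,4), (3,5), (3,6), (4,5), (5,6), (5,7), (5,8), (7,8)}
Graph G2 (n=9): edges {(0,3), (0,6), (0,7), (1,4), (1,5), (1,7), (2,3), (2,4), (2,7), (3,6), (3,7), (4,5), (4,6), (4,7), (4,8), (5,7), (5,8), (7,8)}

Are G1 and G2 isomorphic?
Yes, isomorphic

The graphs are isomorphic.
One valid mapping φ: V(G1) → V(G2): 0→4, 1→1, 2→6, 3→3, 4→2, 5→7, 6→0, 7→8, 8→5

Verify φ preserves adjacency — for each edge of G1, its image is an edge of G2:
  (0,1) → (φ(0),φ(1)) = (1,4) ∈ E(G2) ✓
  (0,2) → (φ(0),φ(2)) = (4,6) ∈ E(G2) ✓
  (0,4) → (φ(0),φ(4)) = (2,4) ∈ E(G2) ✓
  (0,5) → (φ(0),φ(5)) = (4,7) ∈ E(G2) ✓
  (0,7) → (φ(0),φ(7)) = (4,8) ∈ E(G2) ✓
  (0,8) → (φ(0),φ(8)) = (4,5) ∈ E(G2) ✓
  (1,5) → (φ(1),φ(5)) = (1,7) ∈ E(G2) ✓
  (1,8) → (φ(1),φ(8)) = (1,5) ∈ E(G2) ✓
  (2,3) → (φ(2),φ(3)) = (3,6) ∈ E(G2) ✓
  (2,6) → (φ(2),φ(6)) = (0,6) ∈ E(G2) ✓
  (3,4) → (φ(3),φ(4)) = (2,3) ∈ E(G2) ✓
  (3,5) → (φ(3),φ(5)) = (3,7) ∈ E(G2) ✓
  (3,6) → (φ(3),φ(6)) = (0,3) ∈ E(G2) ✓
  (4,5) → (φ(4),φ(5)) = (2,7) ∈ E(G2) ✓
  (5,6) → (φ(5),φ(6)) = (0,7) ∈ E(G2) ✓
  (5,7) → (φ(5),φ(7)) = (7,8) ∈ E(G2) ✓
  (5,8) → (φ(5),φ(8)) = (5,7) ∈ E(G2) ✓
  (7,8) → (φ(7),φ(8)) = (5,8) ∈ E(G2) ✓
All 18 edges of G1 map to edges of G2, and |E(G1)| = |E(G2)| = 18, so φ is a bijection on edges as well as vertices. Hence G1 ≅ G2.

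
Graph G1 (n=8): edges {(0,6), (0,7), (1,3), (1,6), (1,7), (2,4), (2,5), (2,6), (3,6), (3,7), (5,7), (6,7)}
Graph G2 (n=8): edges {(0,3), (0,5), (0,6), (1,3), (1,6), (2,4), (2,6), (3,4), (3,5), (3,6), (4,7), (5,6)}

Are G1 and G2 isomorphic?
Yes, isomorphic

The graphs are isomorphic.
One valid mapping φ: V(G1) → V(G2): 0→1, 1→0, 2→4, 3→5, 4→7, 5→2, 6→3, 7→6

Verify φ preserves adjacency — for each edge of G1, its image is an edge of G2:
  (0,6) → (φ(0),φ(6)) = (1,3) ∈ E(G2) ✓
  (0,7) → (φ(0),φ(7)) = (1,6) ∈ E(G2) ✓
  (1,3) → (φ(1),φ(3)) = (0,5) ∈ E(G2) ✓
  (1,6) → (φ(1),φ(6)) = (0,3) ∈ E(G2) ✓
  (1,7) → (φ(1),φ(7)) = (0,6) ∈ E(G2) ✓
  (2,4) → (φ(2),φ(4)) = (4,7) ∈ E(G2) ✓
  (2,5) → (φ(2),φ(5)) = (2,4) ∈ E(G2) ✓
  (2,6) → (φ(2),φ(6)) = (3,4) ∈ E(G2) ✓
  (3,6) → (φ(3),φ(6)) = (3,5) ∈ E(G2) ✓
  (3,7) → (φ(3),φ(7)) = (5,6) ∈ E(G2) ✓
  (5,7) → (φ(5),φ(7)) = (2,6) ∈ E(G2) ✓
  (6,7) → (φ(6),φ(7)) = (3,6) ∈ E(G2) ✓
All 12 edges of G1 map to edges of G2, and |E(G1)| = |E(G2)| = 12, so φ is a bijection on edges as well as vertices. Hence G1 ≅ G2.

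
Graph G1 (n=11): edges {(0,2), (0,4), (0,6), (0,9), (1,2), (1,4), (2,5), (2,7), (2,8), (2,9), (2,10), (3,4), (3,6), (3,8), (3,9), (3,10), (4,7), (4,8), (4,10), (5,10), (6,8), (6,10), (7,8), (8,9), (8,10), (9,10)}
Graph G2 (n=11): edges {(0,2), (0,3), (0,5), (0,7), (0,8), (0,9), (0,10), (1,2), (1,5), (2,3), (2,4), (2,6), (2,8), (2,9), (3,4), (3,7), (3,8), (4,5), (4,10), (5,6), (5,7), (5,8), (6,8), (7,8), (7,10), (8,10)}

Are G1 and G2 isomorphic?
Yes, isomorphic

The graphs are isomorphic.
One valid mapping φ: V(G1) → V(G2): 0→4, 1→1, 2→2, 3→7, 4→5, 5→9, 6→10, 7→6, 8→8, 9→3, 10→0

Verify φ preserves adjacency — for each edge of G1, its image is an edge of G2:
  (0,2) → (φ(0),φ(2)) = (2,4) ∈ E(G2) ✓
  (0,4) → (φ(0),φ(4)) = (4,5) ∈ E(G2) ✓
  (0,6) → (φ(0),φ(6)) = (4,10) ∈ E(G2) ✓
  (0,9) → (φ(0),φ(9)) = (3,4) ∈ E(G2) ✓
  (1,2) → (φ(1),φ(2)) = (1,2) ∈ E(G2) ✓
  (1,4) → (φ(1),φ(4)) = (1,5) ∈ E(G2) ✓
  (2,5) → (φ(2),φ(5)) = (2,9) ∈ E(G2) ✓
  (2,7) → (φ(2),φ(7)) = (2,6) ∈ E(G2) ✓
  (2,8) → (φ(2),φ(8)) = (2,8) ∈ E(G2) ✓
  (2,9) → (φ(2),φ(9)) = (2,3) ∈ E(G2) ✓
  (2,10) → (φ(2),φ(10)) = (0,2) ∈ E(G2) ✓
  (3,4) → (φ(3),φ(4)) = (5,7) ∈ E(G2) ✓
  (3,6) → (φ(3),φ(6)) = (7,10) ∈ E(G2) ✓
  (3,8) → (φ(3),φ(8)) = (7,8) ∈ E(G2) ✓
  (3,9) → (φ(3),φ(9)) = (3,7) ∈ E(G2) ✓
  (3,10) → (φ(3),φ(10)) = (0,7) ∈ E(G2) ✓
  (4,7) → (φ(4),φ(7)) = (5,6) ∈ E(G2) ✓
  (4,8) → (φ(4),φ(8)) = (5,8) ∈ E(G2) ✓
  (4,10) → (φ(4),φ(10)) = (0,5) ∈ E(G2) ✓
  (5,10) → (φ(5),φ(10)) = (0,9) ∈ E(G2) ✓
  (6,8) → (φ(6),φ(8)) = (8,10) ∈ E(G2) ✓
  (6,10) → (φ(6),φ(10)) = (0,10) ∈ E(G2) ✓
  (7,8) → (φ(7),φ(8)) = (6,8) ∈ E(G2) ✓
  (8,9) → (φ(8),φ(9)) = (3,8) ∈ E(G2) ✓
  (8,10) → (φ(8),φ(10)) = (0,8) ∈ E(G2) ✓
  (9,10) → (φ(9),φ(10)) = (0,3) ∈ E(G2) ✓
All 26 edges of G1 map to edges of G2, and |E(G1)| = |E(G2)| = 26, so φ is a bijection on edges as well as vertices. Hence G1 ≅ G2.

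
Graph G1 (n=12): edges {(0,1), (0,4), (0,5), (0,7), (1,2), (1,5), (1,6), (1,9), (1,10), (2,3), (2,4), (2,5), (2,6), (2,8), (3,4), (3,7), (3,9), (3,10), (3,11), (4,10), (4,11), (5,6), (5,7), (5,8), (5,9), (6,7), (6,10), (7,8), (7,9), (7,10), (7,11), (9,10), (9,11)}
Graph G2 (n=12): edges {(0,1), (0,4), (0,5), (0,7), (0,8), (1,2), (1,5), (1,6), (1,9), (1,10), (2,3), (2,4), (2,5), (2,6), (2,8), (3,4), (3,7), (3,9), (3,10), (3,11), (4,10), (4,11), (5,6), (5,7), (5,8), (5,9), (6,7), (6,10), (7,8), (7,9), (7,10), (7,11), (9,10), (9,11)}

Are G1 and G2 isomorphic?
No, not isomorphic

The graphs are NOT isomorphic.

Counting edges: G1 has 33 edge(s); G2 has 34 edge(s).
Edge count is an isomorphism invariant (a bijection on vertices induces a bijection on edges), so differing edge counts rule out isomorphism.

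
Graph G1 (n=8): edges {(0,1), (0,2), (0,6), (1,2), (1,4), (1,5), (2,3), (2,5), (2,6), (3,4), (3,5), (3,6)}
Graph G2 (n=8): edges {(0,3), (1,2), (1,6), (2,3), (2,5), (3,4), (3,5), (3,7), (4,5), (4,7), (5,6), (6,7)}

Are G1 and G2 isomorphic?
No, not isomorphic

The graphs are NOT isomorphic.

Degrees in G1: deg(0)=3, deg(1)=4, deg(2)=5, deg(3)=4, deg(4)=2, deg(5)=3, deg(6)=3, deg(7)=0.
Sorted degree sequence of G1: [5, 4, 4, 3, 3, 3, 2, 0].
Degrees in G2: deg(0)=1, deg(1)=2, deg(2)=3, deg(3)=5, deg(4)=3, deg(5)=4, deg(6)=3, deg(7)=3.
Sorted degree sequence of G2: [5, 4, 3, 3, 3, 3, 2, 1].
The (sorted) degree sequence is an isomorphism invariant, so since G1 and G2 have different degree sequences they cannot be isomorphic.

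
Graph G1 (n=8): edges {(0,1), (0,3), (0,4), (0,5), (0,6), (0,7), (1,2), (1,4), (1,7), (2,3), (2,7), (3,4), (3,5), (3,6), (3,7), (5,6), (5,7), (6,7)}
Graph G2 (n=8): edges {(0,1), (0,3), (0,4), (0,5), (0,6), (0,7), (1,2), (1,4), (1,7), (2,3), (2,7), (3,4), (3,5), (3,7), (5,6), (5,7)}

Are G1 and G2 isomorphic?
No, not isomorphic

The graphs are NOT isomorphic.

Counting edges: G1 has 18 edge(s); G2 has 16 edge(s).
Edge count is an isomorphism invariant (a bijection on vertices induces a bijection on edges), so differing edge counts rule out isomorphism.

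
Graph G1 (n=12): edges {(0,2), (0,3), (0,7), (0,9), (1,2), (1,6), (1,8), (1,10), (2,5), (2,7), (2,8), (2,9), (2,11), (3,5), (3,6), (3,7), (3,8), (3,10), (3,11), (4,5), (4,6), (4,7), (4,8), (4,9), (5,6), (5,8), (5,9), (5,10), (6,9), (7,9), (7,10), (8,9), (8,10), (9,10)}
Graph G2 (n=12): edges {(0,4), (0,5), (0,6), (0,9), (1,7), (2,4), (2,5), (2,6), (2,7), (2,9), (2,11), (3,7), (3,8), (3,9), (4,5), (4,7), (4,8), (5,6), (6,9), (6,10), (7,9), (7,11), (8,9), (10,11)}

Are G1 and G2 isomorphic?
No, not isomorphic

The graphs are NOT isomorphic.

Degrees in G1: deg(0)=4, deg(1)=4, deg(2)=7, deg(3)=7, deg(4)=5, deg(5)=7, deg(6)=5, deg(7)=6, deg(8)=7, deg(9)=8, deg(10)=6, deg(11)=2.
Sorted degree sequence of G1: [8, 7, 7, 7, 7, 6, 6, 5, 5, 4, 4, 2].
Degrees in G2: deg(0)=4, deg(1)=1, deg(2)=6, deg(3)=3, deg(4)=5, deg(5)=4, deg(6)=5, deg(7)=6, deg(8)=3, deg(9)=6, deg(10)=2, deg(11)=3.
Sorted degree sequence of G2: [6, 6, 6, 5, 5, 4, 4, 3, 3, 3, 2, 1].
The (sorted) degree sequence is an isomorphism invariant, so since G1 and G2 have different degree sequences they cannot be isomorphic.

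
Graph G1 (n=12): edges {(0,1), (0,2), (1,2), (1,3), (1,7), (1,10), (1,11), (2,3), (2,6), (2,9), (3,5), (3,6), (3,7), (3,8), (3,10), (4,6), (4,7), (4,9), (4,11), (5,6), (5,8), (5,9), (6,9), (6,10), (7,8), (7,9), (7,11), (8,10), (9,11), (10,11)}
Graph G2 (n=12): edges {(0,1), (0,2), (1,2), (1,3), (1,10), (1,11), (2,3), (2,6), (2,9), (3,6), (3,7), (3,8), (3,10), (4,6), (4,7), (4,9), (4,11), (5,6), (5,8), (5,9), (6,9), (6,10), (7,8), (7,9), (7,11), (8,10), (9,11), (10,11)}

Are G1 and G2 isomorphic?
No, not isomorphic

The graphs are NOT isomorphic.

Counting edges: G1 has 30 edge(s); G2 has 28 edge(s).
Edge count is an isomorphism invariant (a bijection on vertices induces a bijection on edges), so differing edge counts rule out isomorphism.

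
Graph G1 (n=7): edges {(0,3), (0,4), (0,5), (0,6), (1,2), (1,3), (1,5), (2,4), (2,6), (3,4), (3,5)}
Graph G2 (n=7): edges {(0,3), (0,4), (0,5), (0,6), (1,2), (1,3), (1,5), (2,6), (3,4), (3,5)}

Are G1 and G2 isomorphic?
No, not isomorphic

The graphs are NOT isomorphic.

Counting edges: G1 has 11 edge(s); G2 has 10 edge(s).
Edge count is an isomorphism invariant (a bijection on vertices induces a bijection on edges), so differing edge counts rule out isomorphism.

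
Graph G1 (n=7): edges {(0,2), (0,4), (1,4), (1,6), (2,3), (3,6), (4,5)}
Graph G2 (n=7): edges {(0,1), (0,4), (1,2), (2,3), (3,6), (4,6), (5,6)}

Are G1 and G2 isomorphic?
Yes, isomorphic

The graphs are isomorphic.
One valid mapping φ: V(G1) → V(G2): 0→4, 1→3, 2→0, 3→1, 4→6, 5→5, 6→2

Verify φ preserves adjacency — for each edge of G1, its image is an edge of G2:
  (0,2) → (φ(0),φ(2)) = (0,4) ∈ E(G2) ✓
  (0,4) → (φ(0),φ(4)) = (4,6) ∈ E(G2) ✓
  (1,4) → (φ(1),φ(4)) = (3,6) ∈ E(G2) ✓
  (1,6) → (φ(1),φ(6)) = (2,3) ∈ E(G2) ✓
  (2,3) → (φ(2),φ(3)) = (0,1) ∈ E(G2) ✓
  (3,6) → (φ(3),φ(6)) = (1,2) ∈ E(G2) ✓
  (4,5) → (φ(4),φ(5)) = (5,6) ∈ E(G2) ✓
All 7 edges of G1 map to edges of G2, and |E(G1)| = |E(G2)| = 7, so φ is a bijection on edges as well as vertices. Hence G1 ≅ G2.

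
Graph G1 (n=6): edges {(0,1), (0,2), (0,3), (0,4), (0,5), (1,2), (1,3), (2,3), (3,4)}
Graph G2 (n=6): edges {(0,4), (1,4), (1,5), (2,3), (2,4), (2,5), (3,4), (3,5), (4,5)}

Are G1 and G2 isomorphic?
Yes, isomorphic

The graphs are isomorphic.
One valid mapping φ: V(G1) → V(G2): 0→4, 1→3, 2→2, 3→5, 4→1, 5→0

Verify φ preserves adjacency — for each edge of G1, its image is an edge of G2:
  (0,1) → (φ(0),φ(1)) = (3,4) ∈ E(G2) ✓
  (0,2) → (φ(0),φ(2)) = (2,4) ∈ E(G2) ✓
  (0,3) → (φ(0),φ(3)) = (4,5) ∈ E(G2) ✓
  (0,4) → (φ(0),φ(4)) = (1,4) ∈ E(G2) ✓
  (0,5) → (φ(0),φ(5)) = (0,4) ∈ E(G2) ✓
  (1,2) → (φ(1),φ(2)) = (2,3) ∈ E(G2) ✓
  (1,3) → (φ(1),φ(3)) = (3,5) ∈ E(G2) ✓
  (2,3) → (φ(2),φ(3)) = (2,5) ∈ E(G2) ✓
  (3,4) → (φ(3),φ(4)) = (1,5) ∈ E(G2) ✓
All 9 edges of G1 map to edges of G2, and |E(G1)| = |E(G2)| = 9, so φ is a bijection on edges as well as vertices. Hence G1 ≅ G2.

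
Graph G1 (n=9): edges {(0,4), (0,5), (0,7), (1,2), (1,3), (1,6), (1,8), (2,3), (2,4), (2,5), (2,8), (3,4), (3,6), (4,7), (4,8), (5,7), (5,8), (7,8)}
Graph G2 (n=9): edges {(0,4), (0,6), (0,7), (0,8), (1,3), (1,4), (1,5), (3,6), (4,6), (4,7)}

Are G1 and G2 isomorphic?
No, not isomorphic

The graphs are NOT isomorphic.

Counting triangles (3-cliques): G1 has 10, G2 has 2.
Triangle count is an isomorphism invariant, so differing triangle counts rule out isomorphism.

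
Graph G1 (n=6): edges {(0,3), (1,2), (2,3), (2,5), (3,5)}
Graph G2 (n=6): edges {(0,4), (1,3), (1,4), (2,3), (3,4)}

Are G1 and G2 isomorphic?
Yes, isomorphic

The graphs are isomorphic.
One valid mapping φ: V(G1) → V(G2): 0→2, 1→0, 2→4, 3→3, 4→5, 5→1

Verify φ preserves adjacency — for each edge of G1, its image is an edge of G2:
  (0,3) → (φ(0),φ(3)) = (2,3) ∈ E(G2) ✓
  (1,2) → (φ(1),φ(2)) = (0,4) ∈ E(G2) ✓
  (2,3) → (φ(2),φ(3)) = (3,4) ∈ E(G2) ✓
  (2,5) → (φ(2),φ(5)) = (1,4) ∈ E(G2) ✓
  (3,5) → (φ(3),φ(5)) = (1,3) ∈ E(G2) ✓
All 5 edges of G1 map to edges of G2, and |E(G1)| = |E(G2)| = 5, so φ is a bijection on edges as well as vertices. Hence G1 ≅ G2.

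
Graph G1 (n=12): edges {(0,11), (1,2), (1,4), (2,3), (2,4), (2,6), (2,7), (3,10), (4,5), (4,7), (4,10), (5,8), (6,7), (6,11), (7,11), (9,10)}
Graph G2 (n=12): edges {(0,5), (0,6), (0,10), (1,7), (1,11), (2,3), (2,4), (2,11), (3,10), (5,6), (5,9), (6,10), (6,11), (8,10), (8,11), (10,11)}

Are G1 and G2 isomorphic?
Yes, isomorphic

The graphs are isomorphic.
One valid mapping φ: V(G1) → V(G2): 0→9, 1→8, 2→10, 3→3, 4→11, 5→1, 6→0, 7→6, 8→7, 9→4, 10→2, 11→5

Verify φ preserves adjacency — for each edge of G1, its image is an edge of G2:
  (0,11) → (φ(0),φ(11)) = (5,9) ∈ E(G2) ✓
  (1,2) → (φ(1),φ(2)) = (8,10) ∈ E(G2) ✓
  (1,4) → (φ(1),φ(4)) = (8,11) ∈ E(G2) ✓
  (2,3) → (φ(2),φ(3)) = (3,10) ∈ E(G2) ✓
  (2,4) → (φ(2),φ(4)) = (10,11) ∈ E(G2) ✓
  (2,6) → (φ(2),φ(6)) = (0,10) ∈ E(G2) ✓
  (2,7) → (φ(2),φ(7)) = (6,10) ∈ E(G2) ✓
  (3,10) → (φ(3),φ(10)) = (2,3) ∈ E(G2) ✓
  (4,5) → (φ(4),φ(5)) = (1,11) ∈ E(G2) ✓
  (4,7) → (φ(4),φ(7)) = (6,11) ∈ E(G2) ✓
  (4,10) → (φ(4),φ(10)) = (2,11) ∈ E(G2) ✓
  (5,8) → (φ(5),φ(8)) = (1,7) ∈ E(G2) ✓
  (6,7) → (φ(6),φ(7)) = (0,6) ∈ E(G2) ✓
  (6,11) → (φ(6),φ(11)) = (0,5) ∈ E(G2) ✓
  (7,11) → (φ(7),φ(11)) = (5,6) ∈ E(G2) ✓
  (9,10) → (φ(9),φ(10)) = (2,4) ∈ E(G2) ✓
All 16 edges of G1 map to edges of G2, and |E(G1)| = |E(G2)| = 16, so φ is a bijection on edges as well as vertices. Hence G1 ≅ G2.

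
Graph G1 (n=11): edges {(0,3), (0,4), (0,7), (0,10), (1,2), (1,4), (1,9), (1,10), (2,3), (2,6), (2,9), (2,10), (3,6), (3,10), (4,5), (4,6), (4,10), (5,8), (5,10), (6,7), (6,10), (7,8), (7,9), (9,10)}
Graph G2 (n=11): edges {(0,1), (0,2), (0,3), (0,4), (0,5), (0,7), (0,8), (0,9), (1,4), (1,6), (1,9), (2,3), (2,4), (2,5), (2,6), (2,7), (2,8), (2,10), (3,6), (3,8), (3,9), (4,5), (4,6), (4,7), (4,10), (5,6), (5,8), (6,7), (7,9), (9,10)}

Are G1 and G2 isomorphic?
No, not isomorphic

The graphs are NOT isomorphic.

Counting triangles (3-cliques): G1 has 13, G2 has 25.
Triangle count is an isomorphism invariant, so differing triangle counts rule out isomorphism.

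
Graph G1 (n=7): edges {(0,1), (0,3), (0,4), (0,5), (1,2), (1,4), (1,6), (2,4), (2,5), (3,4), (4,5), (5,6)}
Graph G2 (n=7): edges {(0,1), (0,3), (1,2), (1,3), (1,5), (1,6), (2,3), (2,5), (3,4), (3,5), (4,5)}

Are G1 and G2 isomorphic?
No, not isomorphic

The graphs are NOT isomorphic.

Counting triangles (3-cliques): G1 has 5, G2 has 6.
Triangle count is an isomorphism invariant, so differing triangle counts rule out isomorphism.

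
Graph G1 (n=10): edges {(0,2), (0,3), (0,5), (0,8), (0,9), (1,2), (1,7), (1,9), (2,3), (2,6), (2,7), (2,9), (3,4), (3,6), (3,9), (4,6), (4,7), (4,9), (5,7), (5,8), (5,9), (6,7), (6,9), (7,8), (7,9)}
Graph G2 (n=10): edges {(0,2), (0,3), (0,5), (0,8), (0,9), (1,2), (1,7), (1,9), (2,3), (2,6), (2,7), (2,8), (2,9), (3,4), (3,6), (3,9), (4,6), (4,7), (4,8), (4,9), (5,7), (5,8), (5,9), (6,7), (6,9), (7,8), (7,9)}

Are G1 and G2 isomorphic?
No, not isomorphic

The graphs are NOT isomorphic.

Counting edges: G1 has 25 edge(s); G2 has 27 edge(s).
Edge count is an isomorphism invariant (a bijection on vertices induces a bijection on edges), so differing edge counts rule out isomorphism.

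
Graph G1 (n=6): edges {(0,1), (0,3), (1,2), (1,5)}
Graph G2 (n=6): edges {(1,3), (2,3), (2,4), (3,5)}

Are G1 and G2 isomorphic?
Yes, isomorphic

The graphs are isomorphic.
One valid mapping φ: V(G1) → V(G2): 0→2, 1→3, 2→1, 3→4, 4→0, 5→5

Verify φ preserves adjacency — for each edge of G1, its image is an edge of G2:
  (0,1) → (φ(0),φ(1)) = (2,3) ∈ E(G2) ✓
  (0,3) → (φ(0),φ(3)) = (2,4) ∈ E(G2) ✓
  (1,2) → (φ(1),φ(2)) = (1,3) ∈ E(G2) ✓
  (1,5) → (φ(1),φ(5)) = (3,5) ∈ E(G2) ✓
All 4 edges of G1 map to edges of G2, and |E(G1)| = |E(G2)| = 4, so φ is a bijection on edges as well as vertices. Hence G1 ≅ G2.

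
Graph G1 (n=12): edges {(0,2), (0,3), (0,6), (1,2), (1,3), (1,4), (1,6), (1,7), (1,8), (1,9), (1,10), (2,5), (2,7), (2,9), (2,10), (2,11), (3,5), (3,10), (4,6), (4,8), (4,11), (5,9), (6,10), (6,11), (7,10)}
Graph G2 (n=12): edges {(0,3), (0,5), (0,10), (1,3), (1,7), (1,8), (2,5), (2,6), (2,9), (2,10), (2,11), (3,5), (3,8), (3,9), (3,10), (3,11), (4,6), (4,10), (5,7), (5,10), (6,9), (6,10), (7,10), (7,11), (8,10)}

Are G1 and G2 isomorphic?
Yes, isomorphic

The graphs are isomorphic.
One valid mapping φ: V(G1) → V(G2): 0→11, 1→10, 2→3, 3→7, 4→6, 5→1, 6→2, 7→0, 8→4, 9→8, 10→5, 11→9

Verify φ preserves adjacency — for each edge of G1, its image is an edge of G2:
  (0,2) → (φ(0),φ(2)) = (3,11) ∈ E(G2) ✓
  (0,3) → (φ(0),φ(3)) = (7,11) ∈ E(G2) ✓
  (0,6) → (φ(0),φ(6)) = (2,11) ∈ E(G2) ✓
  (1,2) → (φ(1),φ(2)) = (3,10) ∈ E(G2) ✓
  (1,3) → (φ(1),φ(3)) = (7,10) ∈ E(G2) ✓
  (1,4) → (φ(1),φ(4)) = (6,10) ∈ E(G2) ✓
  (1,6) → (φ(1),φ(6)) = (2,10) ∈ E(G2) ✓
  (1,7) → (φ(1),φ(7)) = (0,10) ∈ E(G2) ✓
  (1,8) → (φ(1),φ(8)) = (4,10) ∈ E(G2) ✓
  (1,9) → (φ(1),φ(9)) = (8,10) ∈ E(G2) ✓
  (1,10) → (φ(1),φ(10)) = (5,10) ∈ E(G2) ✓
  (2,5) → (φ(2),φ(5)) = (1,3) ∈ E(G2) ✓
  (2,7) → (φ(2),φ(7)) = (0,3) ∈ E(G2) ✓
  (2,9) → (φ(2),φ(9)) = (3,8) ∈ E(G2) ✓
  (2,10) → (φ(2),φ(10)) = (3,5) ∈ E(G2) ✓
  (2,11) → (φ(2),φ(11)) = (3,9) ∈ E(G2) ✓
  (3,5) → (φ(3),φ(5)) = (1,7) ∈ E(G2) ✓
  (3,10) → (φ(3),φ(10)) = (5,7) ∈ E(G2) ✓
  (4,6) → (φ(4),φ(6)) = (2,6) ∈ E(G2) ✓
  (4,8) → (φ(4),φ(8)) = (4,6) ∈ E(G2) ✓
  (4,11) → (φ(4),φ(11)) = (6,9) ∈ E(G2) ✓
  (5,9) → (φ(5),φ(9)) = (1,8) ∈ E(G2) ✓
  (6,10) → (φ(6),φ(10)) = (2,5) ∈ E(G2) ✓
  (6,11) → (φ(6),φ(11)) = (2,9) ∈ E(G2) ✓
  (7,10) → (φ(7),φ(10)) = (0,5) ∈ E(G2) ✓
All 25 edges of G1 map to edges of G2, and |E(G1)| = |E(G2)| = 25, so φ is a bijection on edges as well as vertices. Hence G1 ≅ G2.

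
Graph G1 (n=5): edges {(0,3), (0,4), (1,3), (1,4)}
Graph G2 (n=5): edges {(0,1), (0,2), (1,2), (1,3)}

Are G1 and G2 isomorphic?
No, not isomorphic

The graphs are NOT isomorphic.

Degrees in G1: deg(0)=2, deg(1)=2, deg(2)=0, deg(3)=2, deg(4)=2.
Sorted degree sequence of G1: [2, 2, 2, 2, 0].
Degrees in G2: deg(0)=2, deg(1)=3, deg(2)=2, deg(3)=1, deg(4)=0.
Sorted degree sequence of G2: [3, 2, 2, 1, 0].
The (sorted) degree sequence is an isomorphism invariant, so since G1 and G2 have different degree sequences they cannot be isomorphic.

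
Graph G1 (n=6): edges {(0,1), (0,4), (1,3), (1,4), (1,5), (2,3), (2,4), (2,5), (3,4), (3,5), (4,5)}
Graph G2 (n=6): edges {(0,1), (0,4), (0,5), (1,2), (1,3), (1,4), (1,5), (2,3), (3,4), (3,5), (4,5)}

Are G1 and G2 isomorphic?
Yes, isomorphic

The graphs are isomorphic.
One valid mapping φ: V(G1) → V(G2): 0→2, 1→3, 2→0, 3→5, 4→1, 5→4

Verify φ preserves adjacency — for each edge of G1, its image is an edge of G2:
  (0,1) → (φ(0),φ(1)) = (2,3) ∈ E(G2) ✓
  (0,4) → (φ(0),φ(4)) = (1,2) ∈ E(G2) ✓
  (1,3) → (φ(1),φ(3)) = (3,5) ∈ E(G2) ✓
  (1,4) → (φ(1),φ(4)) = (1,3) ∈ E(G2) ✓
  (1,5) → (φ(1),φ(5)) = (3,4) ∈ E(G2) ✓
  (2,3) → (φ(2),φ(3)) = (0,5) ∈ E(G2) ✓
  (2,4) → (φ(2),φ(4)) = (0,1) ∈ E(G2) ✓
  (2,5) → (φ(2),φ(5)) = (0,4) ∈ E(G2) ✓
  (3,4) → (φ(3),φ(4)) = (1,5) ∈ E(G2) ✓
  (3,5) → (φ(3),φ(5)) = (4,5) ∈ E(G2) ✓
  (4,5) → (φ(4),φ(5)) = (1,4) ∈ E(G2) ✓
All 11 edges of G1 map to edges of G2, and |E(G1)| = |E(G2)| = 11, so φ is a bijection on edges as well as vertices. Hence G1 ≅ G2.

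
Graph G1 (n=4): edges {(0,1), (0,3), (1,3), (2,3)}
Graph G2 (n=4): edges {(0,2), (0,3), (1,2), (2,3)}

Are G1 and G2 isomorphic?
Yes, isomorphic

The graphs are isomorphic.
One valid mapping φ: V(G1) → V(G2): 0→0, 1→3, 2→1, 3→2

Verify φ preserves adjacency — for each edge of G1, its image is an edge of G2:
  (0,1) → (φ(0),φ(1)) = (0,3) ∈ E(G2) ✓
  (0,3) → (φ(0),φ(3)) = (0,2) ∈ E(G2) ✓
  (1,3) → (φ(1),φ(3)) = (2,3) ∈ E(G2) ✓
  (2,3) → (φ(2),φ(3)) = (1,2) ∈ E(G2) ✓
All 4 edges of G1 map to edges of G2, and |E(G1)| = |E(G2)| = 4, so φ is a bijection on edges as well as vertices. Hence G1 ≅ G2.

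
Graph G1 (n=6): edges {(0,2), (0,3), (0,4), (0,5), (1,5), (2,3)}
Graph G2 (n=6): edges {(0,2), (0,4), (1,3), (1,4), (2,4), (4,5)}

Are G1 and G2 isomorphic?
Yes, isomorphic

The graphs are isomorphic.
One valid mapping φ: V(G1) → V(G2): 0→4, 1→3, 2→0, 3→2, 4→5, 5→1

Verify φ preserves adjacency — for each edge of G1, its image is an edge of G2:
  (0,2) → (φ(0),φ(2)) = (0,4) ∈ E(G2) ✓
  (0,3) → (φ(0),φ(3)) = (2,4) ∈ E(G2) ✓
  (0,4) → (φ(0),φ(4)) = (4,5) ∈ E(G2) ✓
  (0,5) → (φ(0),φ(5)) = (1,4) ∈ E(G2) ✓
  (1,5) → (φ(1),φ(5)) = (1,3) ∈ E(G2) ✓
  (2,3) → (φ(2),φ(3)) = (0,2) ∈ E(G2) ✓
All 6 edges of G1 map to edges of G2, and |E(G1)| = |E(G2)| = 6, so φ is a bijection on edges as well as vertices. Hence G1 ≅ G2.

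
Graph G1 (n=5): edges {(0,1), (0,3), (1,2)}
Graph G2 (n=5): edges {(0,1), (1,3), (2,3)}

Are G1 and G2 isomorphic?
Yes, isomorphic

The graphs are isomorphic.
One valid mapping φ: V(G1) → V(G2): 0→1, 1→3, 2→2, 3→0, 4→4

Verify φ preserves adjacency — for each edge of G1, its image is an edge of G2:
  (0,1) → (φ(0),φ(1)) = (1,3) ∈ E(G2) ✓
  (0,3) → (φ(0),φ(3)) = (0,1) ∈ E(G2) ✓
  (1,2) → (φ(1),φ(2)) = (2,3) ∈ E(G2) ✓
All 3 edges of G1 map to edges of G2, and |E(G1)| = |E(G2)| = 3, so φ is a bijection on edges as well as vertices. Hence G1 ≅ G2.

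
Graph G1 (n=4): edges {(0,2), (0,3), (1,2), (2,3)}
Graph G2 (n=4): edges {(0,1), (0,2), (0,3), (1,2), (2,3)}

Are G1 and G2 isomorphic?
No, not isomorphic

The graphs are NOT isomorphic.

Counting edges: G1 has 4 edge(s); G2 has 5 edge(s).
Edge count is an isomorphism invariant (a bijection on vertices induces a bijection on edges), so differing edge counts rule out isomorphism.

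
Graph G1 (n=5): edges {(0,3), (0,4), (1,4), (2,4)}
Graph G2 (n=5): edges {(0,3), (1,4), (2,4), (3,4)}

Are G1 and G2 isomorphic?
Yes, isomorphic

The graphs are isomorphic.
One valid mapping φ: V(G1) → V(G2): 0→3, 1→1, 2→2, 3→0, 4→4

Verify φ preserves adjacency — for each edge of G1, its image is an edge of G2:
  (0,3) → (φ(0),φ(3)) = (0,3) ∈ E(G2) ✓
  (0,4) → (φ(0),φ(4)) = (3,4) ∈ E(G2) ✓
  (1,4) → (φ(1),φ(4)) = (1,4) ∈ E(G2) ✓
  (2,4) → (φ(2),φ(4)) = (2,4) ∈ E(G2) ✓
All 4 edges of G1 map to edges of G2, and |E(G1)| = |E(G2)| = 4, so φ is a bijection on edges as well as vertices. Hence G1 ≅ G2.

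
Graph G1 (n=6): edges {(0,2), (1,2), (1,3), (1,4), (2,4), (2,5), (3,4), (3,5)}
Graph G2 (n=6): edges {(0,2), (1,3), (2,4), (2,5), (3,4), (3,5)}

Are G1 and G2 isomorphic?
No, not isomorphic

The graphs are NOT isomorphic.

Counting edges: G1 has 8 edge(s); G2 has 6 edge(s).
Edge count is an isomorphism invariant (a bijection on vertices induces a bijection on edges), so differing edge counts rule out isomorphism.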